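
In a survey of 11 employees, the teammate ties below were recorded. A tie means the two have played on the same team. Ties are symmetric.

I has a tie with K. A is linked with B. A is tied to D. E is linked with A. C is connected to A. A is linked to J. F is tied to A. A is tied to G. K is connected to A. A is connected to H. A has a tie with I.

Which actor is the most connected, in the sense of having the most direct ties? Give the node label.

A

Degrees — A:10, B:1, C:1, D:1, E:1, F:1, G:1, H:1, I:2, J:1, K:2.
The maximum is 10, attained only by A.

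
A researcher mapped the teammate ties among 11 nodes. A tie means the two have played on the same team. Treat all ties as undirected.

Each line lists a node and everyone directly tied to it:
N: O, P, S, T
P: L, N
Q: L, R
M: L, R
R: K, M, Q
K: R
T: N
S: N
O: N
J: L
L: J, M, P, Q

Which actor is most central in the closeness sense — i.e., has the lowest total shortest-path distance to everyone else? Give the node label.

L

Farness (sum of distances to all others) for each node — J:29, K:39, L:20, M:25, N:24, O:33, P:21, Q:25, R:30, S:33, T:33.
The smallest farness is 20, for L, so L has the highest closeness.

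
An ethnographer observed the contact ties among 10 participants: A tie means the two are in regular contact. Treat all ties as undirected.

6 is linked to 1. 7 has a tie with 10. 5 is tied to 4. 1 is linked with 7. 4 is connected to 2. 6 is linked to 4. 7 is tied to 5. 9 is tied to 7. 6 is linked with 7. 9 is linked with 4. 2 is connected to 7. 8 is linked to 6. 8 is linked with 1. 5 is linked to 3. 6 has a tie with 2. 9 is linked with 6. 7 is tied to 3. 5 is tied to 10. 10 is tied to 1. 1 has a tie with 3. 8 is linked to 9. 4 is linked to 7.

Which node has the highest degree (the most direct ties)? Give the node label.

Degrees — 1:5, 2:3, 3:3, 4:5, 5:4, 6:6, 7:8, 8:3, 9:4, 10:3.
The maximum is 8, attained only by 7.

7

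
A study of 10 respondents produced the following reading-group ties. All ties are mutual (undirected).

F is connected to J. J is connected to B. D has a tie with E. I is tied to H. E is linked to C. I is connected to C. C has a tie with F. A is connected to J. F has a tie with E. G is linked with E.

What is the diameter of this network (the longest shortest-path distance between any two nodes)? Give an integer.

5

Eccentricity of each node (its greatest distance to any other): A:5, B:5, C:3, D:4, E:3, F:3, G:4, H:5, I:4, J:4.
The maximum eccentricity is 5, realized for instance by the pair H–B via H – I – C – F – J – B. So the diameter is 5.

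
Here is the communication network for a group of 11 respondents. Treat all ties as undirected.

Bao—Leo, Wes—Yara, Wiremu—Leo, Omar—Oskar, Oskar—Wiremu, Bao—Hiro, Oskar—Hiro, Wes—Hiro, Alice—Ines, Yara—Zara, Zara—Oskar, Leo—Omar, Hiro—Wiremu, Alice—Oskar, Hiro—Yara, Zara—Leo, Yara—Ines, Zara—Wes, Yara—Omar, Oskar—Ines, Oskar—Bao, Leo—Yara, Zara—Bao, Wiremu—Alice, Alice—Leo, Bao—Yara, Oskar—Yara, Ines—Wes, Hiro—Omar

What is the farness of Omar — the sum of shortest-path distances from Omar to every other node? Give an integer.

16

Distances from Omar: Alice:2, Bao:2, Hiro:1, Ines:2, Leo:1, Oskar:1, Wes:2, Wiremu:2, Yara:1, Zara:2.
Sum = 2 + 2 + 1 + 2 + 1 + 1 + 2 + 2 + 1 + 2 = 16.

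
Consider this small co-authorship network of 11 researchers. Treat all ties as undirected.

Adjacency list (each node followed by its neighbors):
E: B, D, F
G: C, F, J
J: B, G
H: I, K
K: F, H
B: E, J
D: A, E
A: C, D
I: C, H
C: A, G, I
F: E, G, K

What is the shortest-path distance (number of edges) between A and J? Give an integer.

One shortest route is A – C – G – J, which uses 3 edges, and at distance 2 from A we only reach {E, G, I}, which does not include J. So d(A,J) = 3.

3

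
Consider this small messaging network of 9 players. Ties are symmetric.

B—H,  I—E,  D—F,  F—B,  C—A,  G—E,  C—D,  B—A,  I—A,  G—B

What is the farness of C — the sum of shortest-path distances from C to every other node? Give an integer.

17

Distances from C: A:1, B:2, D:1, E:3, F:2, G:3, H:3, I:2.
Sum = 1 + 2 + 1 + 3 + 2 + 3 + 3 + 2 = 17.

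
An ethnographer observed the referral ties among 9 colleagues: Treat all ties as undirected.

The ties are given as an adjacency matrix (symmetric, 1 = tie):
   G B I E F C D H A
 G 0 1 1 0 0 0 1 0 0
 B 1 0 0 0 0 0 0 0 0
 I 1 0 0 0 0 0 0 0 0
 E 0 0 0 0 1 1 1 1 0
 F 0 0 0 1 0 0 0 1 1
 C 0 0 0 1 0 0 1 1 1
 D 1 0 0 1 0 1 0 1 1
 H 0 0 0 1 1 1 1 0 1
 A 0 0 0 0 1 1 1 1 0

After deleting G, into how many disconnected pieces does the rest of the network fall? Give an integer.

Without G, the remaining ties split the others into: {B}; {I}; {A, C, D, E, F, H}.
That's 3 separate components.

3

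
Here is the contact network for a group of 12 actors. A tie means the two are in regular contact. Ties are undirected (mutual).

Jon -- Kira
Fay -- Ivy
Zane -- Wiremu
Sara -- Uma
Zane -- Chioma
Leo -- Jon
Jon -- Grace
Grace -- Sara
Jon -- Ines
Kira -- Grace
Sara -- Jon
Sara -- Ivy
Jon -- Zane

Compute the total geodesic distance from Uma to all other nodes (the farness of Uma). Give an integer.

30

Distances from Uma: Chioma:4, Fay:3, Grace:2, Ines:3, Ivy:2, Jon:2, Kira:3, Leo:3, Sara:1, Wiremu:4, Zane:3.
Sum = 4 + 3 + 2 + 3 + 2 + 2 + 3 + 3 + 1 + 4 + 3 = 30.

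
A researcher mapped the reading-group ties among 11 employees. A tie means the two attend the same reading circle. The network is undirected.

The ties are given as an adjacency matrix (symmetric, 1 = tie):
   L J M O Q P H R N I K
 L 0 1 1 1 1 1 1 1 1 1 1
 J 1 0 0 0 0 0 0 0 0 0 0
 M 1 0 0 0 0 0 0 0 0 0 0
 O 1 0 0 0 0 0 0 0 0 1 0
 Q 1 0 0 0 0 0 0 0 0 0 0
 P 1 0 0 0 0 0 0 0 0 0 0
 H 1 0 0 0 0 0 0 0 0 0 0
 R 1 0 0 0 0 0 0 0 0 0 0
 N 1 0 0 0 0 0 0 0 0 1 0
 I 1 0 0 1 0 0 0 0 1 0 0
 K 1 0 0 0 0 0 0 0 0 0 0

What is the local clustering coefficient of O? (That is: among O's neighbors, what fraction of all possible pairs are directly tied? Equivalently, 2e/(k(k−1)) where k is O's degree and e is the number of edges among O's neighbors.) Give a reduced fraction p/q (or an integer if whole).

1

O's neighbors: I and L (k = 2).
Possible neighbor pairs: C(2,2) = 1. Edges among them: I–L → e = 1.
Clustering(O) = 1/1.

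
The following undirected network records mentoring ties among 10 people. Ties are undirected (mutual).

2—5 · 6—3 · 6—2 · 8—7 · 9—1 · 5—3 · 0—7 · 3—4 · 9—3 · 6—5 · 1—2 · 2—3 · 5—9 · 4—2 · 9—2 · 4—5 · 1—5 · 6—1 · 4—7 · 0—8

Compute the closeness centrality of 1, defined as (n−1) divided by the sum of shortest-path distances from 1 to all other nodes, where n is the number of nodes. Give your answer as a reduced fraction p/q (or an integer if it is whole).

9/19

Distances from 1: 0:4, 2:1, 3:2, 4:2, 5:1, 6:1, 7:3, 8:4, 9:1. Sum = 19.
n = 10, so closeness = 9/19.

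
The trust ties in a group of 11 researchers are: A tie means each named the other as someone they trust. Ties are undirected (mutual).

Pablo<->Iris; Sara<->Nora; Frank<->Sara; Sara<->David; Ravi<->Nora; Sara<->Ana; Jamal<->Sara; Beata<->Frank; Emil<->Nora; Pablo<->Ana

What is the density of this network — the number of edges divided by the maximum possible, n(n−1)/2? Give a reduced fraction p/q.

2/11

There are 10 edges and 11 nodes, so the maximum possible is C(11,2) = 55.
Density = 10/55 = 2/11.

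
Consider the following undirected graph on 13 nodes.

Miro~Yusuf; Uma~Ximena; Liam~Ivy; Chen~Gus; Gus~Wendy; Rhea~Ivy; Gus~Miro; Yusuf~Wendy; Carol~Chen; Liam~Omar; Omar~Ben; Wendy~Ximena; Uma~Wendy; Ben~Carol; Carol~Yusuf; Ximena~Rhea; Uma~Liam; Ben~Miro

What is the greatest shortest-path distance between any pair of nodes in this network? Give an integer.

5

Eccentricity of each node (its greatest distance to any other): Ben:4, Carol:4, Chen:5, Gus:4, Ivy:5, Liam:4, Miro:4, Omar:3, Rhea:4, Uma:3, Wendy:3, Ximena:4, Yusuf:4.
The maximum eccentricity is 5, realized for instance by the pair Ivy–Chen via Ivy – Liam – Omar – Ben – Carol – Chen. So the diameter is 5.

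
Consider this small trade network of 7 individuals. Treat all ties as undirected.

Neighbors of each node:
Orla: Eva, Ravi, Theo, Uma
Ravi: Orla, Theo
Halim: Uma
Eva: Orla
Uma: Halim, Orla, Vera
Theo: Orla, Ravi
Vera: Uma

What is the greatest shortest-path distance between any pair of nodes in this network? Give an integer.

Eccentricity of each node (its greatest distance to any other): Eva:3, Halim:3, Orla:2, Ravi:3, Theo:3, Uma:2, Vera:3.
The maximum eccentricity is 3, realized for instance by the pair Eva–Halim via Eva – Orla – Uma – Halim. So the diameter is 3.

3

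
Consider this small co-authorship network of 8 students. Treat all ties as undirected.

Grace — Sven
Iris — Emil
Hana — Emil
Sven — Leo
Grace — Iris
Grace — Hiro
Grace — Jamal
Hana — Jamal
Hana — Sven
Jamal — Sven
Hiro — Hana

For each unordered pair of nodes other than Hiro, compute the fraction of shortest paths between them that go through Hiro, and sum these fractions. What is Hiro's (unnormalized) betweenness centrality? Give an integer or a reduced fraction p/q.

Pairs whose geodesics pass through Hiro — Hana–Grace: 1/3.
All other pairs contribute 0.
Summing the contributions gives betweenness(Hiro) = 1/3.

1/3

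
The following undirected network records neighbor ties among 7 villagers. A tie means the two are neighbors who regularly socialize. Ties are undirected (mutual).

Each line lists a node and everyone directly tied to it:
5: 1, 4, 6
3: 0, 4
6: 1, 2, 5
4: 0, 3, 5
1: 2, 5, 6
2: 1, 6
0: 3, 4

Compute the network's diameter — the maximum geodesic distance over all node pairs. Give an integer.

4

Eccentricity of each node (its greatest distance to any other): 0:4, 1:3, 2:4, 3:4, 4:3, 5:2, 6:3.
The maximum eccentricity is 4, realized for instance by the pair 3–2 via 3 – 4 – 5 – 1 – 2. So the diameter is 4.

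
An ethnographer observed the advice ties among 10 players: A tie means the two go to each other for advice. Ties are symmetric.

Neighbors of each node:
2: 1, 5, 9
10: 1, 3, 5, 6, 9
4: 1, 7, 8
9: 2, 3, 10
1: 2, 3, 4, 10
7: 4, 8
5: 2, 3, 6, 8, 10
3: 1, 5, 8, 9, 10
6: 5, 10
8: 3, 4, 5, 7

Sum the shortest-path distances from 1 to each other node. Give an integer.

Distances from 1: 2:1, 3:1, 4:1, 5:2, 6:2, 7:2, 8:2, 9:2, 10:1.
Sum = 1 + 1 + 1 + 2 + 2 + 2 + 2 + 2 + 1 = 14.

14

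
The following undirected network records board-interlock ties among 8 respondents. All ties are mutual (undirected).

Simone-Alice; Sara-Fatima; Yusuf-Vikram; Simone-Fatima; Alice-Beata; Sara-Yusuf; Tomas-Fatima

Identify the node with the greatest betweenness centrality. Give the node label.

Unnormalized betweenness of each node: Alice:6, Beata:0, Fatima:15, Sara:10, Simone:10, Tomas:0, Vikram:0, Yusuf:6.
Fatima has the largest value, 15, making it the main broker — the node through which the most shortest paths run.

Fatima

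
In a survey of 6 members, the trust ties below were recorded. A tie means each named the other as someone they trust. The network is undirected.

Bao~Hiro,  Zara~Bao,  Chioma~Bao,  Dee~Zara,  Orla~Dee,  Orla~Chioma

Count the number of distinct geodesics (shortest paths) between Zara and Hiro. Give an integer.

1

The shortest distance is 2, and the only length-2 path is Zara–Bao–Hiro. So there is exactly 1 shortest path.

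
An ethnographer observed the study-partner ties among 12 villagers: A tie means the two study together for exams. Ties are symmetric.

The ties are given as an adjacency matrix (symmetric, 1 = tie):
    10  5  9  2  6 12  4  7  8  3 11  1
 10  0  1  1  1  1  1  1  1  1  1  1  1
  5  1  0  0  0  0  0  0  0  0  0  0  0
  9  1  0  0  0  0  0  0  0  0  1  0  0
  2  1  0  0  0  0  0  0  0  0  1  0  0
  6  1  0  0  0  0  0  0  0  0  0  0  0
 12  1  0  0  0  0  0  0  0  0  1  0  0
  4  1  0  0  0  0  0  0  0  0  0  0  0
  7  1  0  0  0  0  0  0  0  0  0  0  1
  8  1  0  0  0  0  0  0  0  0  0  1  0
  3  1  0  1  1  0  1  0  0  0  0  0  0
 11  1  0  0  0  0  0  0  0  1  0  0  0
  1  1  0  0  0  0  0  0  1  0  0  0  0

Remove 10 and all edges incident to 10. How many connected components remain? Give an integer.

Without 10, the remaining ties split the others into: {5}; {2, 3, 9, 12}; {6}; {4}; {1, 7}; {8, 11}.
That's 6 separate components.

6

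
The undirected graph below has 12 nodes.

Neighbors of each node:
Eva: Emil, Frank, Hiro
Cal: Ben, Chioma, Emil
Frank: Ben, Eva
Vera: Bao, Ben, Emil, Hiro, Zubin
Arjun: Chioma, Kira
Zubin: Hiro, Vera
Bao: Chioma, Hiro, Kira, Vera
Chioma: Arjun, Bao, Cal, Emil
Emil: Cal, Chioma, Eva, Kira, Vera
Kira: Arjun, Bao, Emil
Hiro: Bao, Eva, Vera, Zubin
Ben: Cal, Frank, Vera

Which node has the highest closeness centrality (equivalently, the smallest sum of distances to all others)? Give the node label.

Farness (sum of distances to all others) for each node — Arjun:28, Bao:19, Ben:21, Cal:21, Chioma:20, Emil:17, Eva:20, Frank:26, Hiro:20, Kira:22, Vera:18, Zubin:26.
The smallest farness is 17, for Emil, so Emil has the highest closeness.

Emil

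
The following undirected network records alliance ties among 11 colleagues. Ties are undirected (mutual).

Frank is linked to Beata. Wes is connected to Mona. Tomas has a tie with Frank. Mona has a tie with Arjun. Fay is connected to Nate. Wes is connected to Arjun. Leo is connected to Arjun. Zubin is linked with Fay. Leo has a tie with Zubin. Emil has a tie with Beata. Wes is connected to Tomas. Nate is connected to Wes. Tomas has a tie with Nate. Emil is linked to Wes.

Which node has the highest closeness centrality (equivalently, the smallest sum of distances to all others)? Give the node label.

Wes

Farness (sum of distances to all others) for each node — Arjun:20, Beata:28, Emil:22, Fay:24, Frank:25, Leo:25, Mona:22, Nate:19, Tomas:19, Wes:16, Zubin:28.
The smallest farness is 16, for Wes, so Wes has the highest closeness.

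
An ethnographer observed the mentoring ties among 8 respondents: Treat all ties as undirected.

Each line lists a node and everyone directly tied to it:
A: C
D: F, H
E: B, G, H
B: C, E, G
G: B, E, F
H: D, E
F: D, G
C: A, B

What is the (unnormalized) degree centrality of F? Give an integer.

2

F is directly tied to D and G. That is 2 neighbors, so the degree of F is 2.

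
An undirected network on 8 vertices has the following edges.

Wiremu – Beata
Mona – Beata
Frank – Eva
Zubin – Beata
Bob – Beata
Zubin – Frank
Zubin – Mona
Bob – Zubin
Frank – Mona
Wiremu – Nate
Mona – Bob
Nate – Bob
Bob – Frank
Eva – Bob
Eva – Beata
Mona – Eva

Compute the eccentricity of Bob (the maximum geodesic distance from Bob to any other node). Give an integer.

Distances from Bob: Beata:1, Eva:1, Frank:1, Mona:1, Nate:1, Wiremu:2, Zubin:1.
The largest is 2 (to Wiremu), so the eccentricity of Bob is 2.

2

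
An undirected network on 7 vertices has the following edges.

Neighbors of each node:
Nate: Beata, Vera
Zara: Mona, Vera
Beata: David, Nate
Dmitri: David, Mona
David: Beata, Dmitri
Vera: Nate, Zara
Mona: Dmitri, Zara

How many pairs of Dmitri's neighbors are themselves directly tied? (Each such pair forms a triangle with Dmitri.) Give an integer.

Dmitri's neighbors are David and Mona, but none of them are tied to each other, so no triangle contains Dmitri.

0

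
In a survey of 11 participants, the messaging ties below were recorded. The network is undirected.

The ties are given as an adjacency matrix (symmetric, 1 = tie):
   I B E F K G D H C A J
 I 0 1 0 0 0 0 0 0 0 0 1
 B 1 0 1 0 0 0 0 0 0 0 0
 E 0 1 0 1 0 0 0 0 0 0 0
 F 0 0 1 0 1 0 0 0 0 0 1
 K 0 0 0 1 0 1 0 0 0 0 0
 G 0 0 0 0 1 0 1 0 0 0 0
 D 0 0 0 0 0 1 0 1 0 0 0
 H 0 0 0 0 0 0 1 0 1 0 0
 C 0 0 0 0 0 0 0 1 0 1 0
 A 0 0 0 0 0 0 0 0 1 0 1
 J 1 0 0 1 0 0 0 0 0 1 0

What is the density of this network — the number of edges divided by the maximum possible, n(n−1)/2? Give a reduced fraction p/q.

12/55

There are 12 edges and 11 nodes, so the maximum possible is C(11,2) = 55.
Density = 12/55.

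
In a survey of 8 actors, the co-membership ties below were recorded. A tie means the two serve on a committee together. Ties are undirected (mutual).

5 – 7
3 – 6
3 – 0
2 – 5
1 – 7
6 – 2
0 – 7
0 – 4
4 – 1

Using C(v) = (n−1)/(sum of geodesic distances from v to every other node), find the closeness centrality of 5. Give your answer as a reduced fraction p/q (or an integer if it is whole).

1/2

Distances from 5: 0:2, 1:2, 2:1, 3:3, 4:3, 6:2, 7:1. Sum = 14.
n = 8, so closeness = 7/14 = 1/2.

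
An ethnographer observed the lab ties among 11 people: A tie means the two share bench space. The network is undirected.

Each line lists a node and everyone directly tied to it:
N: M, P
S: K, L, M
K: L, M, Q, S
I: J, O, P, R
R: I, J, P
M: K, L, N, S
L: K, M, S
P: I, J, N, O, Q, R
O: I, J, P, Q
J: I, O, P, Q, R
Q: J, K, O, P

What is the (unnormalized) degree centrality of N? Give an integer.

2

N is directly tied to M and P. That is 2 neighbors, so the degree of N is 2.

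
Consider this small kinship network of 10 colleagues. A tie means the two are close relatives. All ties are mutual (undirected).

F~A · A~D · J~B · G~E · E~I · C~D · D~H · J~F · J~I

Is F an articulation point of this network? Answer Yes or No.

Removing F leaves {A, C, D, and H} with no path to {B, E, G, I, and J}, so the network splits into 2 components. F is a cut vertex.

Yes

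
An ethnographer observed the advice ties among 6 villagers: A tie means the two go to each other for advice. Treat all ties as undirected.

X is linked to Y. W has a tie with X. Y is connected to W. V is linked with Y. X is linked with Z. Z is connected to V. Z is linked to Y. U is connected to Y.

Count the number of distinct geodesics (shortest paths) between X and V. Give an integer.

The shortest distance is 2. The length-2 paths are: X–Y–V; X–Z–V.
That gives 2 distinct shortest paths.

2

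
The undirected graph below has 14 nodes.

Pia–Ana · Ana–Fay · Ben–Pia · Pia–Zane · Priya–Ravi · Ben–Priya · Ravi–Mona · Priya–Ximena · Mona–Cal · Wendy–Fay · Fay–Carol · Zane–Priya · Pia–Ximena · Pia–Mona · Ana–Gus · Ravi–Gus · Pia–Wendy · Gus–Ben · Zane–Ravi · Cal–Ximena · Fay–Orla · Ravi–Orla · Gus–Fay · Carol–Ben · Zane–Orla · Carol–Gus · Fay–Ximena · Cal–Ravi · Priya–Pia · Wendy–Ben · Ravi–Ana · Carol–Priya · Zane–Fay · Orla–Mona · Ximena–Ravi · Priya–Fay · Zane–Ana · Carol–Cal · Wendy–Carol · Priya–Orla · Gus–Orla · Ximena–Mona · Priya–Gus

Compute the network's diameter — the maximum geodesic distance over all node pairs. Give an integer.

Eccentricity of each node (its greatest distance to any other): Ana:2, Ben:2, Cal:2, Carol:2, Fay:2, Gus:2, Mona:2, Orla:2, Pia:2, Priya:2, Ravi:3, Wendy:3, Ximena:2, Zane:2.
The maximum eccentricity is 3, realized for instance by the pair Wendy–Ravi via Wendy – Pia – Mona – Ravi. So the diameter is 3.

3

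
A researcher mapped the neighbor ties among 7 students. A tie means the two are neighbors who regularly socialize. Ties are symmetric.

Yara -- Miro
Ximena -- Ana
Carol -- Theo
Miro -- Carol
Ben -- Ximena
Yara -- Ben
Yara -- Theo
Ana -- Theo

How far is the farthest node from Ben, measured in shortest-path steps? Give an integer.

Distances from Ben: Ana:2, Carol:3, Miro:2, Theo:2, Ximena:1, Yara:1.
The largest is 3 (to Carol), so the eccentricity of Ben is 3.

3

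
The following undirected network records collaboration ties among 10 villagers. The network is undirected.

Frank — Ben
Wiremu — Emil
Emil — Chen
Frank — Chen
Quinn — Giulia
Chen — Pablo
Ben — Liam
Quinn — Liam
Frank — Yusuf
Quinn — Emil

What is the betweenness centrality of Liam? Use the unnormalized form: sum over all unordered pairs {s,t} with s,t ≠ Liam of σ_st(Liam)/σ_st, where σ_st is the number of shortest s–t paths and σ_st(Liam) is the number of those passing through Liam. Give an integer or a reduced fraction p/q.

Pairs whose geodesics pass through Liam — Ben–Emil: 1/2; Ben–Wiremu: 1/2; Ben–Quinn: 1; Ben–Giulia: 1; Quinn–Yusuf: 1/2; Quinn–Frank: 1/2; Yusuf–Giulia: 1/2; Giulia–Frank: 1/2.
All other pairs contribute 0.
Summing the contributions gives betweenness(Liam) = 5.

5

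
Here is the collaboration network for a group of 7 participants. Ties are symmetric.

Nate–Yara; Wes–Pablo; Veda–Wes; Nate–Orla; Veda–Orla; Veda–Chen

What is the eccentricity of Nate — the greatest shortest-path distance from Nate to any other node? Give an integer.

4

Distances from Nate: Chen:3, Orla:1, Pablo:4, Veda:2, Wes:3, Yara:1.
The largest is 4 (to Pablo), so the eccentricity of Nate is 4.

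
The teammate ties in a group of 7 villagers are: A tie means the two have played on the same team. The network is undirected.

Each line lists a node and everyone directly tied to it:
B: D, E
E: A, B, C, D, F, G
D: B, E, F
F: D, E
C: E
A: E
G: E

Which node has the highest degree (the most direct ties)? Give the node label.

E

Degrees — A:1, B:2, C:1, D:3, E:6, F:2, G:1.
The maximum is 6, attained only by E.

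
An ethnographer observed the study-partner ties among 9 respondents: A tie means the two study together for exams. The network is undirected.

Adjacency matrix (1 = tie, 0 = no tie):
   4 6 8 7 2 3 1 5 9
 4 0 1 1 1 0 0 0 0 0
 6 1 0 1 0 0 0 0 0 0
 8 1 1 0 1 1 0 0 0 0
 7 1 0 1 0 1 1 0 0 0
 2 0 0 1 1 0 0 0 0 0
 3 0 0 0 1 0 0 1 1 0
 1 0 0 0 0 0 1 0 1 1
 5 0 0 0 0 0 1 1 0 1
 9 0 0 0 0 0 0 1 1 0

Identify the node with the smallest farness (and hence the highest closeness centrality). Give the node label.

Farness (sum of distances to all others) for each node — 1:18, 2:18, 3:14, 4:17, 5:18, 6:22, 7:13, 8:16, 9:24.
The smallest farness is 13, for 7, so 7 has the highest closeness.

7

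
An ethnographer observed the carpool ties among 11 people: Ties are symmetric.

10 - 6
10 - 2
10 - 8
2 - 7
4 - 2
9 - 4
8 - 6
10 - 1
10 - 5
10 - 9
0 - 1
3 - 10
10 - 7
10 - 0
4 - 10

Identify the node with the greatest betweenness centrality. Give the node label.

10

Unnormalized betweenness of each node: 0:0, 1:0, 2:1/2, 3:0, 4:1/2, 5:0, 6:0, 7:0, 8:0, 9:0, 10:39.
10 has the largest value, 39, making it the main broker — the node through which the most shortest paths run.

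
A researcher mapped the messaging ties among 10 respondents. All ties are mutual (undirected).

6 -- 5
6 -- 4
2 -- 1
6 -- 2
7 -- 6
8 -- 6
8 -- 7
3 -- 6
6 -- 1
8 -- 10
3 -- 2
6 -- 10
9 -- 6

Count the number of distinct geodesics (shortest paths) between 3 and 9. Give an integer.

The shortest distance is 2, and the only length-2 path is 3–6–9. So there is exactly 1 shortest path.

1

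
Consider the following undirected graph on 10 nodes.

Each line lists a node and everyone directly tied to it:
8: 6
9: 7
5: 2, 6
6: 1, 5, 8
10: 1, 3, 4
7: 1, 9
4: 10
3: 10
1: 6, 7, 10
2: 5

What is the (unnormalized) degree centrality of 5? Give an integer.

2

5 is directly tied to 2 and 6. That is 2 neighbors, so the degree of 5 is 2.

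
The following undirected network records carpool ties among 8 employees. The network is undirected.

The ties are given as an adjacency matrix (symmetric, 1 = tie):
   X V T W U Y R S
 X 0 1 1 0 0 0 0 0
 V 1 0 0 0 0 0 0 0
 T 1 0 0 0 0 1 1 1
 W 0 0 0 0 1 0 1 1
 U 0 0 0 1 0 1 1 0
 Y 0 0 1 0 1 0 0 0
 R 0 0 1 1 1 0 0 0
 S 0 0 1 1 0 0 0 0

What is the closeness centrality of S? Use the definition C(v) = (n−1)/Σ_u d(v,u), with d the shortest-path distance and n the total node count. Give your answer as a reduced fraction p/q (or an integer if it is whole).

7/13

Distances from S: R:2, T:1, U:2, V:3, W:1, X:2, Y:2. Sum = 13.
n = 8, so closeness = 7/13.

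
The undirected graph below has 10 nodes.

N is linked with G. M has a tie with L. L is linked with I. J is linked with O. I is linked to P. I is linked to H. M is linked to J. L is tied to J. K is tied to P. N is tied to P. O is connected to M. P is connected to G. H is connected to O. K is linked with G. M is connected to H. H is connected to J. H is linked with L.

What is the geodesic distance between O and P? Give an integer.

3

One shortest route is O – H – I – P, which uses 3 edges, and at distance 2 from O we only reach {I, L}, which does not include P. So d(O,P) = 3.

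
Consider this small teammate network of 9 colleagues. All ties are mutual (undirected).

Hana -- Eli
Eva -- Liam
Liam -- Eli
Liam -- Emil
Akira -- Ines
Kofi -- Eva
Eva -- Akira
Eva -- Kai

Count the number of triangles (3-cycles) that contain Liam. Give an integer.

Liam's neighbors are Eli, Emil, and Eva, but none of them are tied to each other, so no triangle contains Liam.

0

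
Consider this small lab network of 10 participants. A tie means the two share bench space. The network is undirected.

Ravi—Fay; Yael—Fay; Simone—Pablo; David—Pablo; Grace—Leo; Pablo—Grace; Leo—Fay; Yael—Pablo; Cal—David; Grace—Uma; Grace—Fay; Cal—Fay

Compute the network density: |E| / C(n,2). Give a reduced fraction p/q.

4/15

There are 12 edges and 10 nodes, so the maximum possible is C(10,2) = 45.
Density = 12/45 = 4/15.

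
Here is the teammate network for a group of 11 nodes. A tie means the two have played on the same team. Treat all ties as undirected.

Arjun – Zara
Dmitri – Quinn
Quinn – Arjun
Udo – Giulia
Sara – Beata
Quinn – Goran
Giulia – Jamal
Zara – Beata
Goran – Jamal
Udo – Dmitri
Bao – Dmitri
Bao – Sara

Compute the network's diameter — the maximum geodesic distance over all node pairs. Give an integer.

Eccentricity of each node (its greatest distance to any other): Arjun:4, Bao:4, Beata:5, Dmitri:3, Giulia:5, Goran:4, Jamal:5, Quinn:3, Sara:5, Udo:4, Zara:5.
The maximum eccentricity is 5, realized for instance by the pair Sara–Jamal via Sara – Bao – Dmitri – Udo – Giulia – Jamal. So the diameter is 5.

5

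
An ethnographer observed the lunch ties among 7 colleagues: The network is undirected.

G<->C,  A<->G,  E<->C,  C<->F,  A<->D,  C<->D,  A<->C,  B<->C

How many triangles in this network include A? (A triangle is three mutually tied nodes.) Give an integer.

A's neighbors: C, D, and G.
Neighbor pairs that are themselves tied: A–C–D; A–C–G. Each forms one triangle with A, for 2 in total.

2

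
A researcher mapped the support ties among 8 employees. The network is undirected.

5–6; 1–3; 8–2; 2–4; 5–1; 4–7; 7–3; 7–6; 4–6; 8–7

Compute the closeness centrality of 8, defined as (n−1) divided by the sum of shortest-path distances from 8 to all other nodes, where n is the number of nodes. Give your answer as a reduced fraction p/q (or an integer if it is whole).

Distances from 8: 1:3, 2:1, 3:2, 4:2, 5:3, 6:2, 7:1. Sum = 14.
n = 8, so closeness = 7/14 = 1/2.

1/2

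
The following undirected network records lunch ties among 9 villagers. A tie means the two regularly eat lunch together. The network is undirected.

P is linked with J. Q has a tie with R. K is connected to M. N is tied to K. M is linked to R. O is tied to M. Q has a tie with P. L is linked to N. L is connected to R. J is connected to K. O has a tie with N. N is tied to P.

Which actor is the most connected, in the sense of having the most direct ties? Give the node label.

N

Degrees — J:2, K:3, L:2, M:3, N:4, O:2, P:3, Q:2, R:3.
The maximum is 4, attained only by N.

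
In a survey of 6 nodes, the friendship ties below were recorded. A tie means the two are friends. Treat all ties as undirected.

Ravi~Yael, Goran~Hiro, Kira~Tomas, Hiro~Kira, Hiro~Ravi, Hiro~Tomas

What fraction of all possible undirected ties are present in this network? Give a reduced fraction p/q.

There are 6 edges and 6 nodes, so the maximum possible is C(6,2) = 15.
Density = 6/15 = 2/5.

2/5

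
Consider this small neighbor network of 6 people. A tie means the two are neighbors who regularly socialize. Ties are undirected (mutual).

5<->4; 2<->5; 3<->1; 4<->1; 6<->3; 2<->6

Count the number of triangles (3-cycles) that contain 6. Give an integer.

6's neighbors are 2 and 3, but none of them are tied to each other, so no triangle contains 6.

0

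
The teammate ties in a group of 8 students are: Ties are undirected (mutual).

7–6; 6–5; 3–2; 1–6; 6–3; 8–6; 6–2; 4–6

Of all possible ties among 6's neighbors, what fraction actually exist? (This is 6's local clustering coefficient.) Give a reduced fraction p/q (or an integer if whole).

1/21

6's neighbors: 1, 2, 3, 4, 5, 7, and 8 (k = 7).
Possible neighbor pairs: C(7,2) = 21. Edges among them: 2–3 → e = 1.
Clustering(6) = 1/21.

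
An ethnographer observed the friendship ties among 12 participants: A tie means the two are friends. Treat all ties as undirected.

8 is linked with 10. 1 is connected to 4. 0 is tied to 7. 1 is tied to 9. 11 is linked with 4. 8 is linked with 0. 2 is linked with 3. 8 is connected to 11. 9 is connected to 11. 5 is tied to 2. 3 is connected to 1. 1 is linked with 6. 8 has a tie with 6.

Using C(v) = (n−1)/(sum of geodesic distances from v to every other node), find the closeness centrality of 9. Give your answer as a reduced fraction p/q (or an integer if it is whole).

Distances from 9: 0:3, 1:1, 2:3, 3:2, 4:2, 5:4, 6:2, 7:4, 8:2, 10:3, 11:1. Sum = 27.
n = 12, so closeness = 11/27.

11/27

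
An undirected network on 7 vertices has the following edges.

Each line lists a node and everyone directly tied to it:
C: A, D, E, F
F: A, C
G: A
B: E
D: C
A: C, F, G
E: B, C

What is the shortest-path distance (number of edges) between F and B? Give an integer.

3

One shortest route is F – C – E – B, which uses 3 edges, and at distance 2 from F we only reach {D, E, G}, which does not include B. So d(F,B) = 3.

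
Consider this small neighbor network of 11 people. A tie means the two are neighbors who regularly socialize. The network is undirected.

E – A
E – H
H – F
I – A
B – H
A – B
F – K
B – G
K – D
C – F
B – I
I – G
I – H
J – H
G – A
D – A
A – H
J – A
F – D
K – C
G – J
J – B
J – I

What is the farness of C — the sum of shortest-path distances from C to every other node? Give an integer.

25

Distances from C: A:3, B:3, D:2, E:3, F:1, G:4, H:2, I:3, J:3, K:1.
Sum = 3 + 3 + 2 + 3 + 1 + 4 + 2 + 3 + 3 + 1 = 25.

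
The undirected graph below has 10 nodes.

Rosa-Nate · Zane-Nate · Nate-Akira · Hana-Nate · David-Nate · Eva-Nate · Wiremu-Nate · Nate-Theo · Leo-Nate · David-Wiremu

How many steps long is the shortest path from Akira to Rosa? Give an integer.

One shortest route is Akira – Nate – Rosa, which uses 2 edges, and Akira and Rosa are not directly tied, so nothing shorter exists. So d(Akira,Rosa) = 2.

2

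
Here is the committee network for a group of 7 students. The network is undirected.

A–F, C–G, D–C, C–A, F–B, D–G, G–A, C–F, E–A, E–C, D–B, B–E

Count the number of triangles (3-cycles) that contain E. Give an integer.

E's neighbors: A, B, and C.
Neighbor pairs that are themselves tied: E–A–C. Each forms one triangle with E, for 1 in total.

1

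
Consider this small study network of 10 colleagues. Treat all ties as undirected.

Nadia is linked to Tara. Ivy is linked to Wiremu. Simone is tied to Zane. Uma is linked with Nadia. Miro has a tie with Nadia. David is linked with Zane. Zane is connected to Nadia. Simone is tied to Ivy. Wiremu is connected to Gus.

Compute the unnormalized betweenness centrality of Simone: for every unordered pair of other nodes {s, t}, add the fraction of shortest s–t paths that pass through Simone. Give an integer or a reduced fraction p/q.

Pairs whose geodesics pass through Simone — Uma–Gus: 1; Uma–Wiremu: 1; Uma–Ivy: 1; Zane–Gus: 1; Zane–Wiremu: 1; Zane–Ivy: 1; David–Gus: 1; David–Wiremu: 1; David–Ivy: 1; Gus–Tara: 1; Gus–Miro: 1; Gus–Nadia: 1; Wiremu–Tara: 1; Wiremu–Miro: 1 … (+4 more pairs).
All other pairs contribute 0.
Summing the contributions gives betweenness(Simone) = 18.

18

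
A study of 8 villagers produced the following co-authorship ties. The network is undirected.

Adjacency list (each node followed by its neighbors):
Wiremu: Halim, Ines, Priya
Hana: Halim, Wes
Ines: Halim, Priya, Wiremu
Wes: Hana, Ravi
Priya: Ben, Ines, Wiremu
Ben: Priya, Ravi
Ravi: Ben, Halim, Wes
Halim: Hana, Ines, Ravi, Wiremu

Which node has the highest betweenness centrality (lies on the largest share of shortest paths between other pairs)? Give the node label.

Unnormalized betweenness of each node: Ben:2, Halim:8, Hana:3/2, Ines:1, Priya:2, Ravi:11/2, Wes:1, Wiremu:1.
Halim has the largest value, 8, making it the main broker — the node through which the most shortest paths run.

Halim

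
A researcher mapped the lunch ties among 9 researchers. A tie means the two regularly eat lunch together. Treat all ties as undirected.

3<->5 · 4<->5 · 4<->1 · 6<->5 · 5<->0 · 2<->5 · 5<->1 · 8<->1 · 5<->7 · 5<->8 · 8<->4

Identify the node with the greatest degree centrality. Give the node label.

5

Degrees — 0:1, 1:3, 2:1, 3:1, 4:3, 5:8, 6:1, 7:1, 8:3.
The maximum is 8, attained only by 5.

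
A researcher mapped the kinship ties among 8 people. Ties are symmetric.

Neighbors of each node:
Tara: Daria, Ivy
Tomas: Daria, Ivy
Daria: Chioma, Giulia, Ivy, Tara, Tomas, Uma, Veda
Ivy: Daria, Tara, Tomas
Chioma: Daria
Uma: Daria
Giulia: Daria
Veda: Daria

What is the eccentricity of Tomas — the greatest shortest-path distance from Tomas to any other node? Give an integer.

2

Distances from Tomas: Chioma:2, Daria:1, Giulia:2, Ivy:1, Tara:2, Uma:2, Veda:2.
The largest is 2 (to Uma, Giulia, Veda, Chioma, and Tara), so the eccentricity of Tomas is 2.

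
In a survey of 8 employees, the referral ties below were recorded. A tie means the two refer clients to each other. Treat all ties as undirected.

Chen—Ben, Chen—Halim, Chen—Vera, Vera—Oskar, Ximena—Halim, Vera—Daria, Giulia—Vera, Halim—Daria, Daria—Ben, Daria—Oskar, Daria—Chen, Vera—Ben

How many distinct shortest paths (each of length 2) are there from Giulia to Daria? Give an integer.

The shortest distance is 2, and the only length-2 path is Giulia–Vera–Daria. So there is exactly 1 shortest path.

1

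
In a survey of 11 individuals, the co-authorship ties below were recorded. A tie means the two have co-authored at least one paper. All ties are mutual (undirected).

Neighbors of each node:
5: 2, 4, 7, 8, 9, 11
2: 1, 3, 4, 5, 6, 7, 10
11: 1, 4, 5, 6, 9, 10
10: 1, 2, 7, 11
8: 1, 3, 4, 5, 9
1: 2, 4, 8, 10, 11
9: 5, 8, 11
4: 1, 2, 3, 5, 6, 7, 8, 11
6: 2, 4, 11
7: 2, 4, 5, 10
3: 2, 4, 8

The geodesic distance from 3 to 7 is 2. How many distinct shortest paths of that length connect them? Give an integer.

The shortest distance is 2. The length-2 paths are: 3–2–7; 3–4–7.
That gives 2 distinct shortest paths.

2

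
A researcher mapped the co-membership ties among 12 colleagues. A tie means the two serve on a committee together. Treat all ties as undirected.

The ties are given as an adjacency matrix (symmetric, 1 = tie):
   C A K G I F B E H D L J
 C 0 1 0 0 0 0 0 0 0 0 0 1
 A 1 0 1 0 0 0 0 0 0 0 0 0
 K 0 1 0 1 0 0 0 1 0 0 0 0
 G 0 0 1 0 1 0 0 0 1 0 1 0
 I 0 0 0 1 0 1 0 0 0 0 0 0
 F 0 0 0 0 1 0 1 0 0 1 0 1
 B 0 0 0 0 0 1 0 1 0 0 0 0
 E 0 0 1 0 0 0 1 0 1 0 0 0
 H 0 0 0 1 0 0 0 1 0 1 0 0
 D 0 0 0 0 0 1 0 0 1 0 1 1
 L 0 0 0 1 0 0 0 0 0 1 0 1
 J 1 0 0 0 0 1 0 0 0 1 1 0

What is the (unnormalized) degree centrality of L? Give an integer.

L is directly tied to D, G, and J. That is 3 neighbors, so the degree of L is 3.

3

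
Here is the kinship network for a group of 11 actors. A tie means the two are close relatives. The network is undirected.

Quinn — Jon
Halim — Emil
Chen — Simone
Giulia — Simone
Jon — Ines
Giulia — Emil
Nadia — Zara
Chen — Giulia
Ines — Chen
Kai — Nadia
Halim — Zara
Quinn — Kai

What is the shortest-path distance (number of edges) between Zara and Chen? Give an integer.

4

One shortest route is Zara – Halim – Emil – Giulia – Chen, which uses 4 edges, and at distance 3 from Zara we only reach {Giulia, Quinn}, which does not include Chen. So d(Zara,Chen) = 4.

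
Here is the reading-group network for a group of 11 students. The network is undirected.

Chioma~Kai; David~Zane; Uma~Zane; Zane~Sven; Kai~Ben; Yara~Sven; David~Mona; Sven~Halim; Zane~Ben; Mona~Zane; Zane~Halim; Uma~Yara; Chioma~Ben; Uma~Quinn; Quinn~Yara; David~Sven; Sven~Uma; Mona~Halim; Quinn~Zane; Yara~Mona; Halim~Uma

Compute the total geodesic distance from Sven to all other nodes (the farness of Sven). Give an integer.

Distances from Sven: Ben:2, Chioma:3, David:1, Halim:1, Kai:3, Mona:2, Quinn:2, Uma:1, Yara:1, Zane:1.
Sum = 2 + 3 + 1 + 1 + 3 + 2 + 2 + 1 + 1 + 1 = 17.

17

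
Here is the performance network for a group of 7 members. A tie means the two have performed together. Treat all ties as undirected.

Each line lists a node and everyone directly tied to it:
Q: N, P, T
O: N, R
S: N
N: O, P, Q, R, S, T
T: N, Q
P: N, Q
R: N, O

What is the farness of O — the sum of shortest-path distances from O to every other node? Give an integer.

Distances from O: N:1, P:2, Q:2, R:1, S:2, T:2.
Sum = 1 + 2 + 2 + 1 + 2 + 2 = 10.

10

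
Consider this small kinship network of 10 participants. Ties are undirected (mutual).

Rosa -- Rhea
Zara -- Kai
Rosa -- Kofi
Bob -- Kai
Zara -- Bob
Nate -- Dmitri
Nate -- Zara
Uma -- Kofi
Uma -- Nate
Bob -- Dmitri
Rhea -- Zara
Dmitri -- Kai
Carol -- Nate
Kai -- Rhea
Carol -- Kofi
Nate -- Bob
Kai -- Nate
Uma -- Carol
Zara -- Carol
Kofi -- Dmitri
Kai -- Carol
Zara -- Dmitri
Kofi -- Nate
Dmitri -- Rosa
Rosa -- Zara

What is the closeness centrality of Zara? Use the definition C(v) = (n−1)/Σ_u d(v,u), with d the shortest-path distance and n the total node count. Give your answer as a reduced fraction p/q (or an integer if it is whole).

9/11

Distances from Zara: Bob:1, Carol:1, Dmitri:1, Kai:1, Kofi:2, Nate:1, Rhea:1, Rosa:1, Uma:2. Sum = 11.
n = 10, so closeness = 9/11.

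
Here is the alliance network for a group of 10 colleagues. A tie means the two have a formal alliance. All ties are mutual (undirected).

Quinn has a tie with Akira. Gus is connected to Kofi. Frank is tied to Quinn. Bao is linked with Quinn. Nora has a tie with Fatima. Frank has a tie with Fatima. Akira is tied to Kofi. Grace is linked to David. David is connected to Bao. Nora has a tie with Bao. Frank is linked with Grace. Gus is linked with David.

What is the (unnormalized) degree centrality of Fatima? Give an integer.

Fatima is directly tied to Frank and Nora. That is 2 neighbors, so the degree of Fatima is 2.

2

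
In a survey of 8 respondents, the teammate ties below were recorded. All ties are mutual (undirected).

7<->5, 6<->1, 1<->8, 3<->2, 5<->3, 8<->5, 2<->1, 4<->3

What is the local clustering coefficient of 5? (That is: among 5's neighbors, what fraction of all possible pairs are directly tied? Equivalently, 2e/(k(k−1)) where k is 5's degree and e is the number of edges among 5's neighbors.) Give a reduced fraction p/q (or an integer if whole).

5's neighbors: 3, 7, and 8 (k = 3).
Possible neighbor pairs: C(3,2) = 3. Edges among them: none → e = 0.
Clustering(5) = 0/3 = 0.

0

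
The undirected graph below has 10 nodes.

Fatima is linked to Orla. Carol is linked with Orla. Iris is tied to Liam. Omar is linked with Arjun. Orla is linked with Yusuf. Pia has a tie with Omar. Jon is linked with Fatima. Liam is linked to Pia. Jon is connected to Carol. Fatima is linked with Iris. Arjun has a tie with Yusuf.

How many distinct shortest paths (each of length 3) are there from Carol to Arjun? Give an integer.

1

The shortest distance is 3, and the only length-3 path is Carol–Orla–Yusuf–Arjun. So there is exactly 1 shortest path.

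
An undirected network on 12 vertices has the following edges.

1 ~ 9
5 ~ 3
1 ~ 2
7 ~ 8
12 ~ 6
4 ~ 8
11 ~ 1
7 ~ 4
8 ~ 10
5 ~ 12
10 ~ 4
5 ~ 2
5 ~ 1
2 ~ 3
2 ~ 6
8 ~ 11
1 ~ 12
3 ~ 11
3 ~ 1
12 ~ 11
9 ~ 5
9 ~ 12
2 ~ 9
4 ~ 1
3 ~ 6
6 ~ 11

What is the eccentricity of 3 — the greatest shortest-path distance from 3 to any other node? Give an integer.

3

Distances from 3: 1:1, 2:1, 4:2, 5:1, 6:1, 7:3, 8:2, 9:2, 10:3, 11:1, 12:2.
The largest is 3 (to 7 and 10), so the eccentricity of 3 is 3.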